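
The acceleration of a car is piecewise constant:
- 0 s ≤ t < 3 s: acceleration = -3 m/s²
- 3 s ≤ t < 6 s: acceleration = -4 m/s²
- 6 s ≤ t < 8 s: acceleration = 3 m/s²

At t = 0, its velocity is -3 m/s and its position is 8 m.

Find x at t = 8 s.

-110.5 m

On each constant-a segment, Δv = aΔt and Δx = v₀Δt + ½aΔt²; chain segment to segment.
0–3 s: v starts -3 m/s; Δx = -3·3 + ½·-3·3² = -22.5 m; v ends -12 m/s.
3–6 s: v starts -12 m/s; Δx = -12·3 + ½·-4·3² = -54 m; v ends -24 m/s.
6–8 s: v starts -24 m/s; Δx = -24·2 + ½·3·2² = -42 m; v ends -18 m/s.
x(8) = 8 + Σ Δx = -110.5 m.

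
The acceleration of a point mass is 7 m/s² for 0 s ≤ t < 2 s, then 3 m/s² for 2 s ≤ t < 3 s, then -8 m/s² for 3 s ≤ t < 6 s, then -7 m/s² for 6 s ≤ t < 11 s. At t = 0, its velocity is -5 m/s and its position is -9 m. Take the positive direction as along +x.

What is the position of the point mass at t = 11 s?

On each constant-a segment, Δv = aΔt and Δx = v₀Δt + ½aΔt²; chain segment to segment.
0–2 s: v starts -5 m/s; Δx = -5·2 + ½·7·2² = 4 m; v ends 9 m/s.
2–3 s: v starts 9 m/s; Δx = 9·1 + ½·3·1² = 10.5 m; v ends 12 m/s.
3–6 s: v starts 12 m/s; Δx = 12·3 + ½·-8·3² = 0 m; v ends -12 m/s.
6–11 s: v starts -12 m/s; Δx = -12·5 + ½·-7·5² = -147.5 m; v ends -47 m/s.
x(11) = -9 + Σ Δx = -142 m.

-142 m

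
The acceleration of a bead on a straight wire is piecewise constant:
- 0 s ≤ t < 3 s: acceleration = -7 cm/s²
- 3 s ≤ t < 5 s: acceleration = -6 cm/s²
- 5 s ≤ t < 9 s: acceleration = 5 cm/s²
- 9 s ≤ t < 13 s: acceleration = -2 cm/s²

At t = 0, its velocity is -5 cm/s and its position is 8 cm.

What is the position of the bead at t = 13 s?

-302.5 cm

On each constant-a segment, Δv = aΔt and Δx = v₀Δt + ½aΔt²; chain segment to segment.
0–3 s: v starts -5 cm/s; Δx = -5·3 + ½·-7·3² = -46.5 cm; v ends -26 cm/s.
3–5 s: v starts -26 cm/s; Δx = -26·2 + ½·-6·2² = -64 cm; v ends -38 cm/s.
5–9 s: v starts -38 cm/s; Δx = -38·4 + ½·5·4² = -112 cm; v ends -18 cm/s.
9–13 s: v starts -18 cm/s; Δx = -18·4 + ½·-2·4² = -88 cm; v ends -26 cm/s.
x(13) = 8 + Σ Δx = -302.5 cm.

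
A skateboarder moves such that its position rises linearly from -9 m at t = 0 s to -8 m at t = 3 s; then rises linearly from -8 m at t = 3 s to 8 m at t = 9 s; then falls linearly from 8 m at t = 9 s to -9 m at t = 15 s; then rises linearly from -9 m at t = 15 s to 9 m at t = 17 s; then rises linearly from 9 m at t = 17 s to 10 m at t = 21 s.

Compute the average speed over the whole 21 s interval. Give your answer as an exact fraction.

53/21 m/s

Average speed = (total path length)/(elapsed time); on a piecewise-linear x-t graph the path length is Σ|Δx|.
0–3 s: |Δx| = |-8 − -9| = 1 m
3–9 s: |Δx| = |8 − -8| = 16 m
9–15 s: |Δx| = |-9 − 8| = 17 m
15–17 s: |Δx| = |9 − -9| = 18 m
17–21 s: |Δx| = |10 − 9| = 1 m
Total path = 53 m; average speed = 53/21 = 53/21 m/s.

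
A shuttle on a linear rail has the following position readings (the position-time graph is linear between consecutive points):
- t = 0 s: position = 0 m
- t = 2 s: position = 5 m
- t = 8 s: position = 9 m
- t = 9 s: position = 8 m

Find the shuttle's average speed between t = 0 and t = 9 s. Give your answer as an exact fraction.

Average speed = (total path length)/(elapsed time); on a piecewise-linear x-t graph the path length is Σ|Δx|.
0–2 s: |Δx| = |5 − 0| = 5 m
2–8 s: |Δx| = |9 − 5| = 4 m
8–9 s: |Δx| = |8 − 9| = 1 m
Total path = 10 m; average speed = 10/9 = 10/9 m/s.

10/9 m/s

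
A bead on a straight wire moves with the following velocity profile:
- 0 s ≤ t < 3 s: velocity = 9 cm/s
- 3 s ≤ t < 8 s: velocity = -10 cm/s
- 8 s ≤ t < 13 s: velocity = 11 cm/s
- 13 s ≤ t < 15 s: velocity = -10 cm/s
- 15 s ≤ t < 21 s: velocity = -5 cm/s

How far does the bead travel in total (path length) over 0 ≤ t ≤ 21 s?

182 cm

Distance (not displacement) is the total path length: add the absolute areas under v-t.
0–3 s: |9| × 3 = 27 cm
3–8 s: |-10| × 5 = 50 cm
8–13 s: |11| × 5 = 55 cm
13–15 s: |-10| × 2 = 20 cm
15–21 s: |-5| × 6 = 30 cm
Total distance = 182 cm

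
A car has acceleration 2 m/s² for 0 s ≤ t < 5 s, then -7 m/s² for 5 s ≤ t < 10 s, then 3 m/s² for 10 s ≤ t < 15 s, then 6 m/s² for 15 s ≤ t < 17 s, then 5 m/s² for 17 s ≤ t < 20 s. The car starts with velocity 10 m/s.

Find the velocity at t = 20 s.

Δv equals the area under the a-t graph; then v = v₀ + Δv.
0–5 s: 2 × 5 = 10 m/s
5–10 s: -7 × 5 = -35 m/s
10–15 s: 3 × 5 = 15 m/s
15–17 s: 6 × 2 = 12 m/s
17–20 s: 5 × 3 = 15 m/s
Δv = 17 m/s, so v(20) = 10 + (17) = 27 m/s.

27 m/s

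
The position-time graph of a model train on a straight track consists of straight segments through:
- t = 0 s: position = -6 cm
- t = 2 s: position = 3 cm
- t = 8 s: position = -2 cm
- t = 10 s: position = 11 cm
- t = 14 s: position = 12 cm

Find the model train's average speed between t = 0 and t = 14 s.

2 cm/s

Average speed = (total path length)/(elapsed time); on a piecewise-linear x-t graph the path length is Σ|Δx|.
0–2 s: |Δx| = |3 − -6| = 9 cm
2–8 s: |Δx| = |-2 − 3| = 5 cm
8–10 s: |Δx| = |11 − -2| = 13 cm
10–14 s: |Δx| = |12 − 11| = 1 cm
Total path = 28 cm; average speed = 28/14 = 2 cm/s.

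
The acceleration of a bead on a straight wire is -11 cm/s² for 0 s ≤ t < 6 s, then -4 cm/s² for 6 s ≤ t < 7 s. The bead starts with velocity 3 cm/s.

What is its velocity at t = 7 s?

-67 cm/s

Δv equals the area under the a-t graph; then v = v₀ + Δv.
0–6 s: -11 × 6 = -66 cm/s
6–7 s: -4 × 1 = -4 cm/s
Δv = -70 cm/s, so v(7) = 3 + (-70) = -67 cm/s.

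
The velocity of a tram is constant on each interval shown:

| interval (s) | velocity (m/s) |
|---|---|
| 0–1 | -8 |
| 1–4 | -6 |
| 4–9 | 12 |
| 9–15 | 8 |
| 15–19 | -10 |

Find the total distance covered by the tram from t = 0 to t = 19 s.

Total distance travelled is ∫|v| dt — sum the magnitudes of each area piece.
0–1 s: |-8| × 1 = 8 m
1–4 s: |-6| × 3 = 18 m
4–9 s: |12| × 5 = 60 m
9–15 s: |8| × 6 = 48 m
15–19 s: |-10| × 4 = 40 m
Total distance = 174 m

174 m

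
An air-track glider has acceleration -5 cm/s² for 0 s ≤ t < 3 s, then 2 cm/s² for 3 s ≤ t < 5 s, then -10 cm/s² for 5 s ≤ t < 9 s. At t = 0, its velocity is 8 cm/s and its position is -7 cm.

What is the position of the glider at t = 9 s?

-107.5 cm

On each constant-a segment, Δv = aΔt and Δx = v₀Δt + ½aΔt²; chain segment to segment.
0–3 s: v starts 8 cm/s; Δx = 8·3 + ½·-5·3² = 1.5 cm; v ends -7 cm/s.
3–5 s: v starts -7 cm/s; Δx = -7·2 + ½·2·2² = -10 cm; v ends -3 cm/s.
5–9 s: v starts -3 cm/s; Δx = -3·4 + ½·-10·4² = -92 cm; v ends -43 cm/s.
x(9) = -7 + Σ Δx = -107.5 cm.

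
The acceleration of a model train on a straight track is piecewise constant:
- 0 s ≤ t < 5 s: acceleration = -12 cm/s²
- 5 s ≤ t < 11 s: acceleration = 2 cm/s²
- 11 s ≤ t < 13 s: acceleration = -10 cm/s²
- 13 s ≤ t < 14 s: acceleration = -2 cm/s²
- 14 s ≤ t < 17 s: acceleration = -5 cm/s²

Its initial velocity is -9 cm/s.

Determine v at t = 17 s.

-94 cm/s

Δv equals the area under the a-t graph; then v = v₀ + Δv.
0–5 s: -12 × 5 = -60 cm/s
5–11 s: 2 × 6 = 12 cm/s
11–13 s: -10 × 2 = -20 cm/s
13–14 s: -2 × 1 = -2 cm/s
14–17 s: -5 × 3 = -15 cm/s
Δv = -85 cm/s, so v(17) = -9 + (-85) = -94 cm/s.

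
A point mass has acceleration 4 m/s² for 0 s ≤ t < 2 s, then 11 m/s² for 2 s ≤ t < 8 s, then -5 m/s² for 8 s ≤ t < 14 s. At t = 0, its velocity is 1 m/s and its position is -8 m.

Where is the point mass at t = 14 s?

614 m

On each constant-a segment, Δv = aΔt and Δx = v₀Δt + ½aΔt²; chain segment to segment.
0–2 s: v starts 1 m/s; Δx = 1·2 + ½·4·2² = 10 m; v ends 9 m/s.
2–8 s: v starts 9 m/s; Δx = 9·6 + ½·11·6² = 252 m; v ends 75 m/s.
8–14 s: v starts 75 m/s; Δx = 75·6 + ½·-5·6² = 360 m; v ends 45 m/s.
x(14) = -8 + Σ Δx = 614 m.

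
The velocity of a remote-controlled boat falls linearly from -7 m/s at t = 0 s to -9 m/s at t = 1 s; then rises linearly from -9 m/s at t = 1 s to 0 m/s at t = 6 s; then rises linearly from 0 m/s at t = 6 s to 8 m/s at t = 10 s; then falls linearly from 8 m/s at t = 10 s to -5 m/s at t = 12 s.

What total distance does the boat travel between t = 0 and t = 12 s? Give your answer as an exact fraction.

Total distance travelled is ∫|v| dt — sum the magnitudes of each area piece.
0–1 s: |½(-7 + -9)(1)| = 8 m
1–6 s: |½(-9 + 0)(5)| = 22.5 m
6–10 s: |½(0 + 8)(4)| = 16 m
10–12 s: v = 0 at t = 146/13 s; triangle areas 64/13 + 25/13 = 89/13 m
Total distance = 1387/26 m

1387/26 m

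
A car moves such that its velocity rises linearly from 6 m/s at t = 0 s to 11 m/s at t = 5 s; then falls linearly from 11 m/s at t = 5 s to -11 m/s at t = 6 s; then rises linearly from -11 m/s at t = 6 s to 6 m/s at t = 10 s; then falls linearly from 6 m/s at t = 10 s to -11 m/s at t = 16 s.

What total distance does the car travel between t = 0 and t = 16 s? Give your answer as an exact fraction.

1601/17 m

Distance (not displacement) is the total path length: add the absolute areas under v-t.
0–5 s: |½(6 + 11)(5)| = 42.5 m
5–6 s: v = 0 at t = 5.5 s; triangle areas 2.75 + 2.75 = 5.5 m
6–10 s: v = 0 at t = 146/17 s; triangle areas 242/17 + 72/17 = 314/17 m
10–16 s: v = 0 at t = 206/17 s; triangle areas 108/17 + 363/17 = 471/17 m
Total distance = 1601/17 m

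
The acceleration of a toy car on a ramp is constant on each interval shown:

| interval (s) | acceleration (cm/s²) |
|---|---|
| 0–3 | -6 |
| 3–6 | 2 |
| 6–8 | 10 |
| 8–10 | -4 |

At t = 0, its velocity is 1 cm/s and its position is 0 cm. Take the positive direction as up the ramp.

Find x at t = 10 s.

On each constant-a segment, Δv = aΔt and Δx = v₀Δt + ½aΔt²; chain segment to segment.
0–3 s: v starts 1 cm/s; Δx = 1·3 + ½·-6·3² = -24 cm; v ends -17 cm/s.
3–6 s: v starts -17 cm/s; Δx = -17·3 + ½·2·3² = -42 cm; v ends -11 cm/s.
6–8 s: v starts -11 cm/s; Δx = -11·2 + ½·10·2² = -2 cm; v ends 9 cm/s.
8–10 s: v starts 9 cm/s; Δx = 9·2 + ½·-4·2² = 10 cm; v ends 1 cm/s.
x(10) = 0 + Σ Δx = -58 cm.

-58 cm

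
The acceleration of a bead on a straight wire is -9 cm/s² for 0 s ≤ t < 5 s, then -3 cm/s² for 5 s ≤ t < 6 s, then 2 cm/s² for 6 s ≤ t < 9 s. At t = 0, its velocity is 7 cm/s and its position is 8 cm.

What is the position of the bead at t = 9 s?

On each constant-a segment, Δv = aΔt and Δx = v₀Δt + ½aΔt²; chain segment to segment.
0–5 s: v starts 7 cm/s; Δx = 7·5 + ½·-9·5² = -77.5 cm; v ends -38 cm/s.
5–6 s: v starts -38 cm/s; Δx = -38·1 + ½·-3·1² = -39.5 cm; v ends -41 cm/s.
6–9 s: v starts -41 cm/s; Δx = -41·3 + ½·2·3² = -114 cm; v ends -35 cm/s.
x(9) = 8 + Σ Δx = -223 cm.

-223 cm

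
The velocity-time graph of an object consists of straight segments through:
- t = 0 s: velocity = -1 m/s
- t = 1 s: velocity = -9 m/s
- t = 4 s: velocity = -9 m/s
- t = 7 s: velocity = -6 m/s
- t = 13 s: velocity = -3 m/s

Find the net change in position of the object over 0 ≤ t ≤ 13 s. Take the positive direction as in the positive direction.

Net displacement equals the area under the velocity-time graph (areas below the axis count negative).
0–1 s: ½(-1 + -9)(1) = -5 m
1–4 s: -9 × 3 = -27 m
4–7 s: ½(-9 + -6)(3) = -22.5 m
7–13 s: ½(-6 + -3)(6) = -27 m
Net displacement = -81.5 m

-81.5 m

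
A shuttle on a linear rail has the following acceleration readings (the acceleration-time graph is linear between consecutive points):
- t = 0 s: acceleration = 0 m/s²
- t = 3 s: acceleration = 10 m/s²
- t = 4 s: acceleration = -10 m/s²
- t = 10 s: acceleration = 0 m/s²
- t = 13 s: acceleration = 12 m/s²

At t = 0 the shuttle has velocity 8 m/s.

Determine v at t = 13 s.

Δv equals the area under the a-t graph; then v = v₀ + Δv.
0–3 s: ½(0 + 10)(3) = 15 m/s
3–4 s: ½(10 + -10)(1) = 0 m/s
4–10 s: ½(-10 + 0)(6) = -30 m/s
10–13 s: ½(0 + 12)(3) = 18 m/s
Δv = 3 m/s, so v(13) = 8 + (3) = 11 m/s.

11 m/s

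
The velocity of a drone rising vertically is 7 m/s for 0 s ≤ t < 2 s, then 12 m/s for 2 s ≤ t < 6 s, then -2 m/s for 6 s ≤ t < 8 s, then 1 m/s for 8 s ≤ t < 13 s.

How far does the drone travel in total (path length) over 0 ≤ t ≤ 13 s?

71 m

Total distance travelled is ∫|v| dt — sum the magnitudes of each area piece.
0–2 s: |7| × 2 = 14 m
2–6 s: |12| × 4 = 48 m
6–8 s: |-2| × 2 = 4 m
8–13 s: |1| × 5 = 5 m
Total distance = 71 m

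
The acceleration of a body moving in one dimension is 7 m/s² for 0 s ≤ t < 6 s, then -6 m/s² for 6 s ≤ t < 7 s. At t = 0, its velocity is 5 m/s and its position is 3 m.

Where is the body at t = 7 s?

On each constant-a segment, Δv = aΔt and Δx = v₀Δt + ½aΔt²; chain segment to segment.
0–6 s: v starts 5 m/s; Δx = 5·6 + ½·7·6² = 156 m; v ends 47 m/s.
6–7 s: v starts 47 m/s; Δx = 47·1 + ½·-6·1² = 44 m; v ends 41 m/s.
x(7) = 3 + Σ Δx = 203 m.

203 m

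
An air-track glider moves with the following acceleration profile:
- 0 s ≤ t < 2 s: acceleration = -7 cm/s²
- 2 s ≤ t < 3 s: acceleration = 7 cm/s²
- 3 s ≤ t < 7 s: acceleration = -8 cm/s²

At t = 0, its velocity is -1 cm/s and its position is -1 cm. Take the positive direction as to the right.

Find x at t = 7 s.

On each constant-a segment, Δv = aΔt and Δx = v₀Δt + ½aΔt²; chain segment to segment.
0–2 s: v starts -1 cm/s; Δx = -1·2 + ½·-7·2² = -16 cm; v ends -15 cm/s.
2–3 s: v starts -15 cm/s; Δx = -15·1 + ½·7·1² = -11.5 cm; v ends -8 cm/s.
3–7 s: v starts -8 cm/s; Δx = -8·4 + ½·-8·4² = -96 cm; v ends -40 cm/s.
x(7) = -1 + Σ Δx = -124.5 cm.

-124.5 cm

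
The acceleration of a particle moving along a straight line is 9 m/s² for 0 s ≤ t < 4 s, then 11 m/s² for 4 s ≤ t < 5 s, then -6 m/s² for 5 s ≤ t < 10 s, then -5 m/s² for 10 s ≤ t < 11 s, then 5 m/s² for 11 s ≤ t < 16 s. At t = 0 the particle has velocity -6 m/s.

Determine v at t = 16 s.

Δv equals the area under the a-t graph; then v = v₀ + Δv.
0–4 s: 9 × 4 = 36 m/s
4–5 s: 11 × 1 = 11 m/s
5–10 s: -6 × 5 = -30 m/s
10–11 s: -5 × 1 = -5 m/s
11–16 s: 5 × 5 = 25 m/s
Δv = 37 m/s, so v(16) = -6 + (37) = 31 m/s.

31 m/s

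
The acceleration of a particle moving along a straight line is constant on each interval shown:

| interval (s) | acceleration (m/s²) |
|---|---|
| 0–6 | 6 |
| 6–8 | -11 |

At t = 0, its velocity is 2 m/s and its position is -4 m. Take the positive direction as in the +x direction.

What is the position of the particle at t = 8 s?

On each constant-a segment, Δv = aΔt and Δx = v₀Δt + ½aΔt²; chain segment to segment.
0–6 s: v starts 2 m/s; Δx = 2·6 + ½·6·6² = 120 m; v ends 38 m/s.
6–8 s: v starts 38 m/s; Δx = 38·2 + ½·-11·2² = 54 m; v ends 16 m/s.
x(8) = -4 + Σ Δx = 170 m.

170 m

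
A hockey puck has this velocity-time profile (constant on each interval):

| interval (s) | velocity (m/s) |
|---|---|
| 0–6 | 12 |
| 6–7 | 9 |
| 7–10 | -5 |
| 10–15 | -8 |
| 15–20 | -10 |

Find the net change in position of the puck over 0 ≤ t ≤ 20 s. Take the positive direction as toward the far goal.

-24 m

Net displacement equals the area under the velocity-time graph (areas below the axis count negative).
0–6 s: 12 × 6 = 72 m
6–7 s: 9 × 1 = 9 m
7–10 s: -5 × 3 = -15 m
10–15 s: -8 × 5 = -40 m
15–20 s: -10 × 5 = -50 m
Net displacement = -24 m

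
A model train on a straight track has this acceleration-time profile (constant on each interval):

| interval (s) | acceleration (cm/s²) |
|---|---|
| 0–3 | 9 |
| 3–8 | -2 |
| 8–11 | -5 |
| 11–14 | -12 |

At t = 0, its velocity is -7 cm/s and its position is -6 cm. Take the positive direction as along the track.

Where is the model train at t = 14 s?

27 cm

On each constant-a segment, Δv = aΔt and Δx = v₀Δt + ½aΔt²; chain segment to segment.
0–3 s: v starts -7 cm/s; Δx = -7·3 + ½·9·3² = 19.5 cm; v ends 20 cm/s.
3–8 s: v starts 20 cm/s; Δx = 20·5 + ½·-2·5² = 75 cm; v ends 10 cm/s.
8–11 s: v starts 10 cm/s; Δx = 10·3 + ½·-5·3² = 7.5 cm; v ends -5 cm/s.
11–14 s: v starts -5 cm/s; Δx = -5·3 + ½·-12·3² = -69 cm; v ends -41 cm/s.
x(14) = -6 + Σ Δx = 27 cm.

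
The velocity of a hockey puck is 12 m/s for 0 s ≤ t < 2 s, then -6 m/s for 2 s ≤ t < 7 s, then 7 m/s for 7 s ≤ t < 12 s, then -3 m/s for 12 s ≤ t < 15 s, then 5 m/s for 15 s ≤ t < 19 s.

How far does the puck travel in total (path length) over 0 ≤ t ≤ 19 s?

118 m

Distance (not displacement) is the total path length: add the absolute areas under v-t.
0–2 s: |12| × 2 = 24 m
2–7 s: |-6| × 5 = 30 m
7–12 s: |7| × 5 = 35 m
12–15 s: |-3| × 3 = 9 m
15–19 s: |5| × 4 = 20 m
Total distance = 118 m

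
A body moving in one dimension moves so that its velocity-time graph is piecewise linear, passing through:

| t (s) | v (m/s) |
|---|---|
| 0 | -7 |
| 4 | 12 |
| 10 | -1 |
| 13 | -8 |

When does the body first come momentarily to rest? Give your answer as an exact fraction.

v changes sign on 0–4 s (from -7 to 12); the graph is linear there, so v = 0 at t = 0 + (7)·(4 − 0)/(12 − -7) = 28/19 s.

t = 28/19 s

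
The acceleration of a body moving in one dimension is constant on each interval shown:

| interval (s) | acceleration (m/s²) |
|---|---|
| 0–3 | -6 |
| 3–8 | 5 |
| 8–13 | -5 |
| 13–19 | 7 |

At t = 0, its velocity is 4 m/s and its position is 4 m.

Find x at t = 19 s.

16 m

On each constant-a segment, Δv = aΔt and Δx = v₀Δt + ½aΔt²; chain segment to segment.
0–3 s: v starts 4 m/s; Δx = 4·3 + ½·-6·3² = -15 m; v ends -14 m/s.
3–8 s: v starts -14 m/s; Δx = -14·5 + ½·5·5² = -7.5 m; v ends 11 m/s.
8–13 s: v starts 11 m/s; Δx = 11·5 + ½·-5·5² = -7.5 m; v ends -14 m/s.
13–19 s: v starts -14 m/s; Δx = -14·6 + ½·7·6² = 42 m; v ends 28 m/s.
x(19) = 4 + Σ Δx = 16 m.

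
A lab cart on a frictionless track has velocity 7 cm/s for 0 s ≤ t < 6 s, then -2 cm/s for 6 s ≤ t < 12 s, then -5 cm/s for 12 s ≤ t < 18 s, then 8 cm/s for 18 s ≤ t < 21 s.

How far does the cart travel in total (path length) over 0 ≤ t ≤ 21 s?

108 cm

Total distance travelled is ∫|v| dt — sum the magnitudes of each area piece.
0–6 s: |7| × 6 = 42 cm
6–12 s: |-2| × 6 = 12 cm
12–18 s: |-5| × 6 = 30 cm
18–21 s: |8| × 3 = 24 cm
Total distance = 108 cm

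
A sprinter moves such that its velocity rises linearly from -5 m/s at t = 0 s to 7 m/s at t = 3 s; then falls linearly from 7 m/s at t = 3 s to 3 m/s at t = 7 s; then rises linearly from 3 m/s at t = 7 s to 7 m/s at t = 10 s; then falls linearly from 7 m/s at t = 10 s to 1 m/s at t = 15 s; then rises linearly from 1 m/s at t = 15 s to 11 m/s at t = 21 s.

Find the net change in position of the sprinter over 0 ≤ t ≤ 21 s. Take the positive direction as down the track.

94 m

Net displacement equals the area under the velocity-time graph (areas below the axis count negative).
0–3 s: ½(-5 + 7)(3) = 3 m
3–7 s: ½(7 + 3)(4) = 20 m
7–10 s: ½(3 + 7)(3) = 15 m
10–15 s: ½(7 + 1)(5) = 20 m
15–21 s: ½(1 + 11)(6) = 36 m
Net displacement = 94 m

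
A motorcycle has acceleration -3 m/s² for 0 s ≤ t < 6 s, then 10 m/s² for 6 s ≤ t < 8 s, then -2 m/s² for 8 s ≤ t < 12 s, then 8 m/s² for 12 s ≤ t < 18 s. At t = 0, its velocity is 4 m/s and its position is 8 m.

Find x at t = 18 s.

110 m

On each constant-a segment, Δv = aΔt and Δx = v₀Δt + ½aΔt²; chain segment to segment.
0–6 s: v starts 4 m/s; Δx = 4·6 + ½·-3·6² = -30 m; v ends -14 m/s.
6–8 s: v starts -14 m/s; Δx = -14·2 + ½·10·2² = -8 m; v ends 6 m/s.
8–12 s: v starts 6 m/s; Δx = 6·4 + ½·-2·4² = 8 m; v ends -2 m/s.
12–18 s: v starts -2 m/s; Δx = -2·6 + ½·8·6² = 132 m; v ends 46 m/s.
x(18) = 8 + Σ Δx = 110 m.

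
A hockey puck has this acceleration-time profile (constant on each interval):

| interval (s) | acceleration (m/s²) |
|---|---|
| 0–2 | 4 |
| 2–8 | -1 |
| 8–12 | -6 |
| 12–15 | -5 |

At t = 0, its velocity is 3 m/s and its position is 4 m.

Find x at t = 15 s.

On each constant-a segment, Δv = aΔt and Δx = v₀Δt + ½aΔt²; chain segment to segment.
0–2 s: v starts 3 m/s; Δx = 3·2 + ½·4·2² = 14 m; v ends 11 m/s.
2–8 s: v starts 11 m/s; Δx = 11·6 + ½·-1·6² = 48 m; v ends 5 m/s.
8–12 s: v starts 5 m/s; Δx = 5·4 + ½·-6·4² = -28 m; v ends -19 m/s.
12–15 s: v starts -19 m/s; Δx = -19·3 + ½·-5·3² = -79.5 m; v ends -34 m/s.
x(15) = 4 + Σ Δx = -41.5 m.

-41.5 m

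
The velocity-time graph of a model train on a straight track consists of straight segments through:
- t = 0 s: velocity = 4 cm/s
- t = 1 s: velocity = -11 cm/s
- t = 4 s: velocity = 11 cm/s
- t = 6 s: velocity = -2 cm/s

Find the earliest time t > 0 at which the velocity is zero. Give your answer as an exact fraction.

v changes sign on 0–1 s (from 4 to -11); the graph is linear there, so v = 0 at t = 0 + (-4)·(1 − 0)/(-11 − 4) = 4/15 s.

t = 4/15 s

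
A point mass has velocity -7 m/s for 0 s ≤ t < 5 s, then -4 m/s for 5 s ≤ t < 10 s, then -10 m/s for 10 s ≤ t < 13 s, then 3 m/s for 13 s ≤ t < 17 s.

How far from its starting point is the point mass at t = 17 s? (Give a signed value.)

-73 m

Displacement is the signed area under the v-t curve.
0–5 s: -7 × 5 = -35 m
5–10 s: -4 × 5 = -20 m
10–13 s: -10 × 3 = -30 m
13–17 s: 3 × 4 = 12 m
Net displacement = -73 m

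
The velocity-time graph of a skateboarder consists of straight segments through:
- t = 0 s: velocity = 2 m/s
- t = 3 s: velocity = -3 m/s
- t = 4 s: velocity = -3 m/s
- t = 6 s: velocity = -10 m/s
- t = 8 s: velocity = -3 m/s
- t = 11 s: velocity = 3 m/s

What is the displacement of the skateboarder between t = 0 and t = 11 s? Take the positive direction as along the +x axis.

Displacement is the signed area under the v-t curve.
0–3 s: ½(2 + -3)(3) = -1.5 m
3–4 s: -3 × 1 = -3 m
4–6 s: ½(-3 + -10)(2) = -13 m
6–8 s: ½(-10 + -3)(2) = -13 m
8–11 s: ½(-3 + 3)(3) = 0 m
Net displacement = -30.5 m

-30.5 m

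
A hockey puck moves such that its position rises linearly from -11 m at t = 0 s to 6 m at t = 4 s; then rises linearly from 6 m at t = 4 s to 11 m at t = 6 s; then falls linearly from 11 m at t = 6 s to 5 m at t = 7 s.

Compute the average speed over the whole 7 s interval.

4 m/s

Average speed = (total path length)/(elapsed time); on a piecewise-linear x-t graph the path length is Σ|Δx|.
0–4 s: |Δx| = |6 − -11| = 17 m
4–6 s: |Δx| = |11 − 6| = 5 m
6–7 s: |Δx| = |5 − 11| = 6 m
Total path = 28 m; average speed = 28/7 = 4 m/s.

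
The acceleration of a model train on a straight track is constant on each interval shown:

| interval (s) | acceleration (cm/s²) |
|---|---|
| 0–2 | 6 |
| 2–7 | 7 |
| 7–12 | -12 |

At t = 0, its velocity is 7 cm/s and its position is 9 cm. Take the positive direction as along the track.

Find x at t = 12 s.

337.5 cm

On each constant-a segment, Δv = aΔt and Δx = v₀Δt + ½aΔt²; chain segment to segment.
0–2 s: v starts 7 cm/s; Δx = 7·2 + ½·6·2² = 26 cm; v ends 19 cm/s.
2–7 s: v starts 19 cm/s; Δx = 19·5 + ½·7·5² = 182.5 cm; v ends 54 cm/s.
7–12 s: v starts 54 cm/s; Δx = 54·5 + ½·-12·5² = 120 cm; v ends -6 cm/s.
x(12) = 9 + Σ Δx = 337.5 cm.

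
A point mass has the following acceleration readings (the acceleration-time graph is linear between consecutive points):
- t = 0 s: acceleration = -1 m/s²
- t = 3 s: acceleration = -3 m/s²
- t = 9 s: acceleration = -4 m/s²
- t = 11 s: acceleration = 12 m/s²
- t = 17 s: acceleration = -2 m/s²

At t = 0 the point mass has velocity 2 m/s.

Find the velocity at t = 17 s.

Δv equals the area under the a-t graph; then v = v₀ + Δv.
0–3 s: ½(-1 + -3)(3) = -6 m/s
3–9 s: ½(-3 + -4)(6) = -21 m/s
9–11 s: ½(-4 + 12)(2) = 8 m/s
11–17 s: ½(12 + -2)(6) = 30 m/s
Δv = 11 m/s, so v(17) = 2 + (11) = 13 m/s.

13 m/s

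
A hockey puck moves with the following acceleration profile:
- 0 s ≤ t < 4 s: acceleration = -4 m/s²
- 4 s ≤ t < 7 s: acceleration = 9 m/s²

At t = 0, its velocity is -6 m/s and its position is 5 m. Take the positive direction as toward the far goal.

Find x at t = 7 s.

-76.5 m

On each constant-a segment, Δv = aΔt and Δx = v₀Δt + ½aΔt²; chain segment to segment.
0–4 s: v starts -6 m/s; Δx = -6·4 + ½·-4·4² = -56 m; v ends -22 m/s.
4–7 s: v starts -22 m/s; Δx = -22·3 + ½·9·3² = -25.5 m; v ends 5 m/s.
x(7) = 5 + Σ Δx = -76.5 m.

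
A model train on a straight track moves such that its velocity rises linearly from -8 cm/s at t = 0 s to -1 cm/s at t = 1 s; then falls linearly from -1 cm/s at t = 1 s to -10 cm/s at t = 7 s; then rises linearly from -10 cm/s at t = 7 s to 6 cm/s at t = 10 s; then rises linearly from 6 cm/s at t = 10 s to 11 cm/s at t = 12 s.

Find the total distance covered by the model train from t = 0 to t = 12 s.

Total distance travelled is ∫|v| dt — sum the magnitudes of each area piece.
0–1 s: |½(-8 + -1)(1)| = 4.5 cm
1–7 s: |½(-1 + -10)(6)| = 33 cm
7–10 s: v = 0 at t = 8.875 s; triangle areas 9.375 + 3.375 = 12.75 cm
10–12 s: |½(6 + 11)(2)| = 17 cm
Total distance = 67.25 cm

67.25 cm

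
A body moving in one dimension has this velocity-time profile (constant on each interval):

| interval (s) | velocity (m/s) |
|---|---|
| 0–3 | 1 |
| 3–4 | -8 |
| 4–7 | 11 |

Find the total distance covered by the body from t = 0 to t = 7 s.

Distance (not displacement) is the total path length: add the absolute areas under v-t.
0–3 s: |1| × 3 = 3 m
3–4 s: |-8| × 1 = 8 m
4–7 s: |11| × 3 = 33 m
Total distance = 44 m

44 m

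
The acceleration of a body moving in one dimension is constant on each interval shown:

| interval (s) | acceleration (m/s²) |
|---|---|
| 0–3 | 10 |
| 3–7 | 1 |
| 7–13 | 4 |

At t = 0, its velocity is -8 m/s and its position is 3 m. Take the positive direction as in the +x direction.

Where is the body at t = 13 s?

On each constant-a segment, Δv = aΔt and Δx = v₀Δt + ½aΔt²; chain segment to segment.
0–3 s: v starts -8 m/s; Δx = -8·3 + ½·10·3² = 21 m; v ends 22 m/s.
3–7 s: v starts 22 m/s; Δx = 22·4 + ½·1·4² = 96 m; v ends 26 m/s.
7–13 s: v starts 26 m/s; Δx = 26·6 + ½·4·6² = 228 m; v ends 50 m/s.
x(13) = 3 + Σ Δx = 348 m.

348 m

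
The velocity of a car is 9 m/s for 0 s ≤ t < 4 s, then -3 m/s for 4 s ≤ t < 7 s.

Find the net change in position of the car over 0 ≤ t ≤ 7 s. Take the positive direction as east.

Net displacement equals the area under the velocity-time graph (areas below the axis count negative).
0–4 s: 9 × 4 = 36 m
4–7 s: -3 × 3 = -9 m
Net displacement = 27 m

27 m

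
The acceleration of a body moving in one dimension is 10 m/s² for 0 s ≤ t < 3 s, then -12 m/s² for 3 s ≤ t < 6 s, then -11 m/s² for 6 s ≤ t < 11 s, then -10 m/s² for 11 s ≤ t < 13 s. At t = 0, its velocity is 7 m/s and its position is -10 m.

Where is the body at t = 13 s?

-147.5 m

On each constant-a segment, Δv = aΔt and Δx = v₀Δt + ½aΔt²; chain segment to segment.
0–3 s: v starts 7 m/s; Δx = 7·3 + ½·10·3² = 66 m; v ends 37 m/s.
3–6 s: v starts 37 m/s; Δx = 37·3 + ½·-12·3² = 57 m; v ends 1 m/s.
6–11 s: v starts 1 m/s; Δx = 1·5 + ½·-11·5² = -132.5 m; v ends -54 m/s.
11–13 s: v starts -54 m/s; Δx = -54·2 + ½·-10·2² = -128 m; v ends -74 m/s.
x(13) = -10 + Σ Δx = -147.5 m.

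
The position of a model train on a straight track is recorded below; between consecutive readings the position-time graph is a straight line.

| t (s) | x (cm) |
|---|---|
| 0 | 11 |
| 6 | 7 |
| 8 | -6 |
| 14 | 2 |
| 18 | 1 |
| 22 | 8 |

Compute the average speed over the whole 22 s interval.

1.5 cm/s

Average speed = (total path length)/(elapsed time); on a piecewise-linear x-t graph the path length is Σ|Δx|.
0–6 s: |Δx| = |7 − 11| = 4 cm
6–8 s: |Δx| = |-6 − 7| = 13 cm
8–14 s: |Δx| = |2 − -6| = 8 cm
14–18 s: |Δx| = |1 − 2| = 1 cm
18–22 s: |Δx| = |8 − 1| = 7 cm
Total path = 33 cm; average speed = 33/22 = 1.5 cm/s.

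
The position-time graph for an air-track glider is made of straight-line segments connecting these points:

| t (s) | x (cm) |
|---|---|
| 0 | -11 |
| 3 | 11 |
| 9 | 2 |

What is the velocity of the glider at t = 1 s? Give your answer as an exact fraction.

22/3 cm/s

Velocity is the slope of the x-t graph on 0–3 s: (11 − -11)/(3 − 0) = 22/3 cm/s.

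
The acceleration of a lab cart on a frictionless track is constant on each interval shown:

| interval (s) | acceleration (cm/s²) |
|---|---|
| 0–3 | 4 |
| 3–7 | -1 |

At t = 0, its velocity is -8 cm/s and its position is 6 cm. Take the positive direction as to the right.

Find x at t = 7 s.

8 cm

On each constant-a segment, Δv = aΔt and Δx = v₀Δt + ½aΔt²; chain segment to segment.
0–3 s: v starts -8 cm/s; Δx = -8·3 + ½·4·3² = -6 cm; v ends 4 cm/s.
3–7 s: v starts 4 cm/s; Δx = 4·4 + ½·-1·4² = 8 cm; v ends 0 cm/s.
x(7) = 6 + Σ Δx = 8 cm.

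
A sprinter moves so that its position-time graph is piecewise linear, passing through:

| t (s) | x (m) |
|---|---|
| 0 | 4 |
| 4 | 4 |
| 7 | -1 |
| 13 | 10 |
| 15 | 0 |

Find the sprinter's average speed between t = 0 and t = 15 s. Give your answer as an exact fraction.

26/15 m/s

Average speed = (total path length)/(elapsed time); on a piecewise-linear x-t graph the path length is Σ|Δx|.
0–4 s: |Δx| = |4 − 4| = 0 m
4–7 s: |Δx| = |-1 − 4| = 5 m
7–13 s: |Δx| = |10 − -1| = 11 m
13–15 s: |Δx| = |0 − 10| = 10 m
Total path = 26 m; average speed = 26/15 = 26/15 m/s.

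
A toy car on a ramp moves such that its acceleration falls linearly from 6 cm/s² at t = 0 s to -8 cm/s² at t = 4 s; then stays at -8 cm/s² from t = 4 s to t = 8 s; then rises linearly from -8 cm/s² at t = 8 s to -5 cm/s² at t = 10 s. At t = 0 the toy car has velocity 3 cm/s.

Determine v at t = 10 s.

-46 cm/s

Δv equals the area under the a-t graph; then v = v₀ + Δv.
0–4 s: ½(6 + -8)(4) = -4 cm/s
4–8 s: -8 × 4 = -32 cm/s
8–10 s: ½(-8 + -5)(2) = -13 cm/s
Δv = -49 cm/s, so v(10) = 3 + (-49) = -46 cm/s.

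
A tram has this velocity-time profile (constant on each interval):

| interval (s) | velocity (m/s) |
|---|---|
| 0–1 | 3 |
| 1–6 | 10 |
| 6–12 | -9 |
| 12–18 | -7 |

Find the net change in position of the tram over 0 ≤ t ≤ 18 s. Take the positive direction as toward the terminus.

-43 m

Net displacement equals the area under the velocity-time graph (areas below the axis count negative).
0–1 s: 3 × 1 = 3 m
1–6 s: 10 × 5 = 50 m
6–12 s: -9 × 6 = -54 m
12–18 s: -7 × 6 = -42 m
Net displacement = -43 m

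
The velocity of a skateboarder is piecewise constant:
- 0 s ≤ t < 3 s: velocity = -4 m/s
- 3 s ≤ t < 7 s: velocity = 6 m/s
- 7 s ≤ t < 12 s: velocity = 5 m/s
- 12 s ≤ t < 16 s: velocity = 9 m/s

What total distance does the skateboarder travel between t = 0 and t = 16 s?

97 m

Total distance travelled is ∫|v| dt — sum the magnitudes of each area piece.
0–3 s: |-4| × 3 = 12 m
3–7 s: |6| × 4 = 24 m
7–12 s: |5| × 5 = 25 m
12–16 s: |9| × 4 = 36 m
Total distance = 97 m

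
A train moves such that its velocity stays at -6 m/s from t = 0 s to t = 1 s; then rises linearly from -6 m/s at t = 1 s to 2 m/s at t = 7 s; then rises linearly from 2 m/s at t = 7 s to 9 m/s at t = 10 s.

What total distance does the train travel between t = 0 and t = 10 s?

37.5 m

Distance (not displacement) is the total path length: add the absolute areas under v-t.
0–1 s: |-6| × 1 = 6 m
1–7 s: v = 0 at t = 5.5 s; triangle areas 13.5 + 1.5 = 15 m
7–10 s: |½(2 + 9)(3)| = 16.5 m
Total distance = 37.5 m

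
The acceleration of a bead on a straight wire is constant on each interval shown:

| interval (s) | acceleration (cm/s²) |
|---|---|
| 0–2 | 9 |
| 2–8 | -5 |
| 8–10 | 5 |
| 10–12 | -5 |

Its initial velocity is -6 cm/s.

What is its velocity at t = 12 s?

Δv equals the area under the a-t graph; then v = v₀ + Δv.
0–2 s: 9 × 2 = 18 cm/s
2–8 s: -5 × 6 = -30 cm/s
8–10 s: 5 × 2 = 10 cm/s
10–12 s: -5 × 2 = -10 cm/s
Δv = -12 cm/s, so v(12) = -6 + (-12) = -18 cm/s.

-18 cm/s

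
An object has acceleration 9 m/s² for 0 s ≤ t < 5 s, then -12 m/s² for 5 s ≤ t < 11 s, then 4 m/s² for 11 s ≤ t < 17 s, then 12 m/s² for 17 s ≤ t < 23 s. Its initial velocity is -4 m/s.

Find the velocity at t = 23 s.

65 m/s

Δv equals the area under the a-t graph; then v = v₀ + Δv.
0–5 s: 9 × 5 = 45 m/s
5–11 s: -12 × 6 = -72 m/s
11–17 s: 4 × 6 = 24 m/s
17–23 s: 12 × 6 = 72 m/s
Δv = 69 m/s, so v(23) = -4 + (69) = 65 m/s.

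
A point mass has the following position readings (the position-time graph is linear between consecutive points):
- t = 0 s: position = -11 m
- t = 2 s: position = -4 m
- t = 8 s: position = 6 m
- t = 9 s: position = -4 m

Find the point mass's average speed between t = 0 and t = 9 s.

3 m/s

Average speed = (total path length)/(elapsed time); on a piecewise-linear x-t graph the path length is Σ|Δx|.
0–2 s: |Δx| = |-4 − -11| = 7 m
2–8 s: |Δx| = |6 − -4| = 10 m
8–9 s: |Δx| = |-4 − 6| = 10 m
Total path = 27 m; average speed = 27/9 = 3 m/s.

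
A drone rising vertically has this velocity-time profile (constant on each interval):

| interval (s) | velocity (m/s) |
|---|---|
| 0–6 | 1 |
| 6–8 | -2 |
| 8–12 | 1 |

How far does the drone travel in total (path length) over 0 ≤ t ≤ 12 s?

14 m

Distance (not displacement) is the total path length: add the absolute areas under v-t.
0–6 s: |1| × 6 = 6 m
6–8 s: |-2| × 2 = 4 m
8–12 s: |1| × 4 = 4 m
Total distance = 14 m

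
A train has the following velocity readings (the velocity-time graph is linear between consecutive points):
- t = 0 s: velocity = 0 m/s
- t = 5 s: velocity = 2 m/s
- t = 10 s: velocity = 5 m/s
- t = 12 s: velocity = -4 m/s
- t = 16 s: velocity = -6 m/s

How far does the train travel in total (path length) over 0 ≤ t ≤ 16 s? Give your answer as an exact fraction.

Total distance travelled is ∫|v| dt — sum the magnitudes of each area piece.
0–5 s: |½(0 + 2)(5)| = 5 m
5–10 s: |½(2 + 5)(5)| = 17.5 m
10–12 s: v = 0 at t = 100/9 s; triangle areas 25/9 + 16/9 = 41/9 m
12–16 s: |½(-4 + -6)(4)| = 20 m
Total distance = 847/18 m

847/18 m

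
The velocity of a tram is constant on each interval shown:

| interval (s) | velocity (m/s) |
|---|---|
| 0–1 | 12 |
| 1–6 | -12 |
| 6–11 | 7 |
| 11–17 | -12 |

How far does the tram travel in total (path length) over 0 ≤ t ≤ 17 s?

179 m

Distance (not displacement) is the total path length: add the absolute areas under v-t.
0–1 s: |12| × 1 = 12 m
1–6 s: |-12| × 5 = 60 m
6–11 s: |7| × 5 = 35 m
11–17 s: |-12| × 6 = 72 m
Total distance = 179 m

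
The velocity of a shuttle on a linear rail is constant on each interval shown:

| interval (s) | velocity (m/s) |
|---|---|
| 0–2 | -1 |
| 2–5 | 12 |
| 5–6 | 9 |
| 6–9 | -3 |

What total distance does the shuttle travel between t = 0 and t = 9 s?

56 m

Total distance travelled is ∫|v| dt — sum the magnitudes of each area piece.
0–2 s: |-1| × 2 = 2 m
2–5 s: |12| × 3 = 36 m
5–6 s: |9| × 1 = 9 m
6–9 s: |-3| × 3 = 9 m
Total distance = 56 m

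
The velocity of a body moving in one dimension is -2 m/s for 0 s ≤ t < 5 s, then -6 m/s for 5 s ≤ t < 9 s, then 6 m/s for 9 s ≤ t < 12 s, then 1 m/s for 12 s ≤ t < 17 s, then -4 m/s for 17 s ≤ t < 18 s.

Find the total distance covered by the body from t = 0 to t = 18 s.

Total distance travelled is ∫|v| dt — sum the magnitudes of each area piece.
0–5 s: |-2| × 5 = 10 m
5–9 s: |-6| × 4 = 24 m
9–12 s: |6| × 3 = 18 m
12–17 s: |1| × 5 = 5 m
17–18 s: |-4| × 1 = 4 m
Total distance = 61 m

61 m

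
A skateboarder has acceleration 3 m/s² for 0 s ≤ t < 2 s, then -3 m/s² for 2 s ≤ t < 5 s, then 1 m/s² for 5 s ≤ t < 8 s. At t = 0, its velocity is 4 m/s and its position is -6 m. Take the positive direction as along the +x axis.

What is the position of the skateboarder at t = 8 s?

On each constant-a segment, Δv = aΔt and Δx = v₀Δt + ½aΔt²; chain segment to segment.
0–2 s: v starts 4 m/s; Δx = 4·2 + ½·3·2² = 14 m; v ends 10 m/s.
2–5 s: v starts 10 m/s; Δx = 10·3 + ½·-3·3² = 16.5 m; v ends 1 m/s.
5–8 s: v starts 1 m/s; Δx = 1·3 + ½·1·3² = 7.5 m; v ends 4 m/s.
x(8) = -6 + Σ Δx = 32 m.

32 m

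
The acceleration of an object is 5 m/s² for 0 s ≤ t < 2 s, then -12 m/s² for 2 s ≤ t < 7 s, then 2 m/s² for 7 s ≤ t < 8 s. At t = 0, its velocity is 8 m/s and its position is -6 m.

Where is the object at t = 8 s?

-81 m

On each constant-a segment, Δv = aΔt and Δx = v₀Δt + ½aΔt²; chain segment to segment.
0–2 s: v starts 8 m/s; Δx = 8·2 + ½·5·2² = 26 m; v ends 18 m/s.
2–7 s: v starts 18 m/s; Δx = 18·5 + ½·-12·5² = -60 m; v ends -42 m/s.
7–8 s: v starts -42 m/s; Δx = -42·1 + ½·2·1² = -41 m; v ends -40 m/s.
x(8) = -6 + Σ Δx = -81 m.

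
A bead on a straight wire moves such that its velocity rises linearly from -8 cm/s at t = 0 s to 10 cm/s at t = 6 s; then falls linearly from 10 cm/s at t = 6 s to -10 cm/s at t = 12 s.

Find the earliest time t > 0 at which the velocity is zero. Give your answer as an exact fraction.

v changes sign on 0–6 s (from -8 to 10); the graph is linear there, so v = 0 at t = 0 + (8)·(6 − 0)/(10 − -8) = 8/3 s.

t = 8/3 s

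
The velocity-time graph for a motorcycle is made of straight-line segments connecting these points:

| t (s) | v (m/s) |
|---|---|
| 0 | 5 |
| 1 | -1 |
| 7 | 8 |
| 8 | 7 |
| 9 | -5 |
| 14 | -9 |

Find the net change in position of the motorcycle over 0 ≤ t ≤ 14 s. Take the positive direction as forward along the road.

-3.5 m

Displacement is the signed area under the v-t curve.
0–1 s: ½(5 + -1)(1) = 2 m
1–7 s: ½(-1 + 8)(6) = 21 m
7–8 s: ½(8 + 7)(1) = 7.5 m
8–9 s: ½(7 + -5)(1) = 1 m
9–14 s: ½(-5 + -9)(5) = -35 m
Net displacement = -3.5 m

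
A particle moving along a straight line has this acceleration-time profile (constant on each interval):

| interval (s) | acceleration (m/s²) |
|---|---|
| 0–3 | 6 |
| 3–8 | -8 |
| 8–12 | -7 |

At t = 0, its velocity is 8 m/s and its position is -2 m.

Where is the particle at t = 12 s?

-33 m

On each constant-a segment, Δv = aΔt and Δx = v₀Δt + ½aΔt²; chain segment to segment.
0–3 s: v starts 8 m/s; Δx = 8·3 + ½·6·3² = 51 m; v ends 26 m/s.
3–8 s: v starts 26 m/s; Δx = 26·5 + ½·-8·5² = 30 m; v ends -14 m/s.
8–12 s: v starts -14 m/s; Δx = -14·4 + ½·-7·4² = -112 m; v ends -42 m/s.
x(12) = -2 + Σ Δx = -33 m.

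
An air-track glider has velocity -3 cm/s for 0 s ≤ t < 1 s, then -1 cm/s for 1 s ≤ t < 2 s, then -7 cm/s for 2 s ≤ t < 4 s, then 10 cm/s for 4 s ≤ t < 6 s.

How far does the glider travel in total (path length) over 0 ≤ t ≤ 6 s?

38 cm

Distance (not displacement) is the total path length: add the absolute areas under v-t.
0–1 s: |-3| × 1 = 3 cm
1–2 s: |-1| × 1 = 1 cm
2–4 s: |-7| × 2 = 14 cm
4–6 s: |10| × 2 = 20 cm
Total distance = 38 cm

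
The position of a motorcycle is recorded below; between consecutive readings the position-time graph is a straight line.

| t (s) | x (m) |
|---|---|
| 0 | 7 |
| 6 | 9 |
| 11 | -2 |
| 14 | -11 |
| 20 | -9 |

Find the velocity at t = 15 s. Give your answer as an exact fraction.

Velocity is the slope of the x-t graph on 14–20 s: (-9 − -11)/(20 − 14) = 1/3 m/s.

1/3 m/s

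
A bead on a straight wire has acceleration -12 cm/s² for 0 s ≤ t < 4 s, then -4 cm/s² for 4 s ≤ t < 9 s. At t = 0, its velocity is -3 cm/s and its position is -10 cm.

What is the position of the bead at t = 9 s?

-423 cm

On each constant-a segment, Δv = aΔt and Δx = v₀Δt + ½aΔt²; chain segment to segment.
0–4 s: v starts -3 cm/s; Δx = -3·4 + ½·-12·4² = -108 cm; v ends -51 cm/s.
4–9 s: v starts -51 cm/s; Δx = -51·5 + ½·-4·5² = -305 cm; v ends -71 cm/s.
x(9) = -10 + Σ Δx = -423 cm.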